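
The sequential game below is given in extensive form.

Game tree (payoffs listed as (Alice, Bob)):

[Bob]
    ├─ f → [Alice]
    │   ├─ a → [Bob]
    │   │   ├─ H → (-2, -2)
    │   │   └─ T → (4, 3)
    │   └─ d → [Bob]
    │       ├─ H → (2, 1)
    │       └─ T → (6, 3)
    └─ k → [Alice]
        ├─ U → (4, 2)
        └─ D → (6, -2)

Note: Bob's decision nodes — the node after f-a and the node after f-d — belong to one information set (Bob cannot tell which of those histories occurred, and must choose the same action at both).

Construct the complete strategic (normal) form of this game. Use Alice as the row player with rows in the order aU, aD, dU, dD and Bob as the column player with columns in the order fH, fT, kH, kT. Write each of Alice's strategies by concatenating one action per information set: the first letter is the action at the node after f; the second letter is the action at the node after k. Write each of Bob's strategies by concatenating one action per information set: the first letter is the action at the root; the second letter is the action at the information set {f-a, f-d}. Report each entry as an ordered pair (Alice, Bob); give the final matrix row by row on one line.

aU: (-2,-2) (4,3) (4,2) (4,2) | aD: (-2,-2) (4,3) (6,-2) (6,-2) | dU: (2,1) (6,3) (4,2) (4,2) | dD: (2,1) (6,3) (6,-2) (6,-2)

Row aU: fH→(-2,-2), fT→(4,3), kH→(4,2), kT→(4,2)
Row aD: fH→(-2,-2), fT→(4,3), kH→(6,-2), kT→(6,-2)
Row dU: fH→(2,1), fT→(6,3), kH→(4,2), kT→(4,2)
Row dD: fH→(2,1), fT→(6,3), kH→(6,-2), kT→(6,-2)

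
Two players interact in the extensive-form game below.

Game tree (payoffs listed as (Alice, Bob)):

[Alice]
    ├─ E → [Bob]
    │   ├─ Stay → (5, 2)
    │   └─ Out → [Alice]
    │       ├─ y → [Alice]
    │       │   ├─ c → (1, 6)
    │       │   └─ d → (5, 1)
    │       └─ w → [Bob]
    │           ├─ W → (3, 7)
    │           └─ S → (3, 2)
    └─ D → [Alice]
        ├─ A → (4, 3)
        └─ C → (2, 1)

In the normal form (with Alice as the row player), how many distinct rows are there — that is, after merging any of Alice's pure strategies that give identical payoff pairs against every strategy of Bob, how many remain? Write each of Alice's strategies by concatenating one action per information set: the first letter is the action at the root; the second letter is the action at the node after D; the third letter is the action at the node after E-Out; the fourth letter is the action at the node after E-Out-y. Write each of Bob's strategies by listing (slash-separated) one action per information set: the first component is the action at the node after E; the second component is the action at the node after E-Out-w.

5

Alice has 16 pure strategies: EAyc, EAyd, EAwc, EAwd, ECyc, ECyd, ECwc, ECwd, DAyc, DAyd, DAwc, DAwd, DCyc, DCyd, DCwc, DCwd. Columns: Stay/W, Stay/S, Out/W, Out/S.
{EAyc, ECyc} → row (5,2) (5,2) (1,6) (1,6)
{EAyd, ECyd} → row (5,2) (5,2) (5,1) (5,1)
{EAwc, EAwd, ECwc, ECwd} → row (5,2) (5,2) (3,7) (3,2)
{DAyc, DAyd, DAwc, DAwd} → row (4,3) (4,3) (4,3) (4,3)
{DCyc, DCyd, DCwc, DCwd} → row (2,1) (2,1) (2,1) (2,1)
That's 5 distinct rows out of 16 strategies.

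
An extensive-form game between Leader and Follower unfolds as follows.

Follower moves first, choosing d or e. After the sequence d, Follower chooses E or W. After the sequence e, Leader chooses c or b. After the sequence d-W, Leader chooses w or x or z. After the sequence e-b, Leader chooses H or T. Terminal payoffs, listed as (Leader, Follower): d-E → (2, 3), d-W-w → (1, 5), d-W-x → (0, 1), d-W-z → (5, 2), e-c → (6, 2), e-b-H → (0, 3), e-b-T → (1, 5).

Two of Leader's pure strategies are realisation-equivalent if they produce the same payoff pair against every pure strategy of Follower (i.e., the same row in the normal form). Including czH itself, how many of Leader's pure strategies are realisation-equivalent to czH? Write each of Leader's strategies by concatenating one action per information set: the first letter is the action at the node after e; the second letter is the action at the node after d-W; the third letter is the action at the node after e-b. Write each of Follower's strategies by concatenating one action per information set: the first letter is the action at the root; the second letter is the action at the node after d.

2

Row for czH (columns dE, dW, eE, eW): (2,3) (5,2) (6,2) (6,2).
Under czH, Leader's choice at the node after e-b can never be reached regardless of what Follower does, so varying those choices leaves every outcome unchanged.
Holding the reachable choices fixed and varying the unreachable one freely already gives 2 equivalent strategies.
No other strategy reproduces this row, so those 2 are the full class: czH, czT.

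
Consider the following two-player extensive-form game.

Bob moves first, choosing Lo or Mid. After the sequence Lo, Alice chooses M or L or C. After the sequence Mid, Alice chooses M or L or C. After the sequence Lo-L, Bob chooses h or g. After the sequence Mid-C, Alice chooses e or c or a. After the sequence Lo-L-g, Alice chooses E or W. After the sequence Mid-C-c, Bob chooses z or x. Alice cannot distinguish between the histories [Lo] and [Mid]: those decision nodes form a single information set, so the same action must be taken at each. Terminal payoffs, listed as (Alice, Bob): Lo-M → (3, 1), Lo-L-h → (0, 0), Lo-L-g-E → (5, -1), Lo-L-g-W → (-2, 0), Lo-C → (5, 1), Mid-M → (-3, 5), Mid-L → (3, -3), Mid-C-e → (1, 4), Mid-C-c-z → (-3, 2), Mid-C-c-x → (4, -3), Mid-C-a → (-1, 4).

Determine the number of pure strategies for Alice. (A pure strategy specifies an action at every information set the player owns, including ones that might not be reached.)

Alice owns the information set {Lo, Mid} with actions {M, L, C} — three choices.
Alice owns the node after Mid-C with actions {e, c, a} — three choices.
Alice owns the node after Lo-L-g with actions {E, W} — two choices.
A pure strategy fixes one action at each information set independently, so the count is the product 3 × 3 × 2 = 18.
(For reference, Bob has 8 pure strategies, giving a 18×8 normal-form matrix.)

18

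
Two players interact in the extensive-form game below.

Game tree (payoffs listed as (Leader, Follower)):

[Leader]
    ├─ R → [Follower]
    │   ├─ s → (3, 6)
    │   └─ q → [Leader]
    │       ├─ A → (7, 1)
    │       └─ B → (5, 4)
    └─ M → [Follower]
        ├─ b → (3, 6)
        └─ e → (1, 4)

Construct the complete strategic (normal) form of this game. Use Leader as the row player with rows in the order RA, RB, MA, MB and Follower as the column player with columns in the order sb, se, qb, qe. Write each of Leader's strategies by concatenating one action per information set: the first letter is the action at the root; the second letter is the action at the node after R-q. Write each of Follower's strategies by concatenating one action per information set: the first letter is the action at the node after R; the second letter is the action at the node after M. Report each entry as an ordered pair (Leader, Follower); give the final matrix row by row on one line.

Row RA: sb→(3,6), se→(3,6), qb→(7,1), qe→(7,1)
Row RB: sb→(3,6), se→(3,6), qb→(5,4), qe→(5,4)
Row MA: sb→(3,6), se→(1,4), qb→(3,6), qe→(1,4)
Row MB: sb→(3,6), se→(1,4), qb→(3,6), qe→(1,4)

RA: (3,6) (3,6) (7,1) (7,1) | RB: (3,6) (3,6) (5,4) (5,4) | MA: (3,6) (1,4) (3,6) (1,4) | MB: (3,6) (1,4) (3,6) (1,4)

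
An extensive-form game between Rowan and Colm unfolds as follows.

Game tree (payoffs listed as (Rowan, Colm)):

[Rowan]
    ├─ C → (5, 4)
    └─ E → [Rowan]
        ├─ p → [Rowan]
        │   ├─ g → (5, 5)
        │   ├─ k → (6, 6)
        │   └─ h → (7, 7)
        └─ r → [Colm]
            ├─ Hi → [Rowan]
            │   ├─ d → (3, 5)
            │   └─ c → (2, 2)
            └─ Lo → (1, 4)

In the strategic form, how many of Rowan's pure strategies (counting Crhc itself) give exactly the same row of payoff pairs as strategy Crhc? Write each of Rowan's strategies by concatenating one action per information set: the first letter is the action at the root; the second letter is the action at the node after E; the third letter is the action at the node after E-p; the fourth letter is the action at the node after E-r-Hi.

12

Row for Crhc (columns Hi, Lo): (5,4) (5,4).
Under Crhc, Rowan's choice at the node after E and at the node after E-p and at the node after E-r-Hi can never be reached regardless of what Colm does, so varying those choices leaves every outcome unchanged.
Holding the reachable choices fixed and varying the unreachable ones freely already gives 2 × 3 × 2 = 12 equivalent strategies.
No other strategy reproduces this row, so those 12 are the full class: Cpgd, Cpgc, Cpkd, Cpkc, Cphd, Cphc, Crgd, Crgc, Crkd, Crkc, Crhd, Crhc.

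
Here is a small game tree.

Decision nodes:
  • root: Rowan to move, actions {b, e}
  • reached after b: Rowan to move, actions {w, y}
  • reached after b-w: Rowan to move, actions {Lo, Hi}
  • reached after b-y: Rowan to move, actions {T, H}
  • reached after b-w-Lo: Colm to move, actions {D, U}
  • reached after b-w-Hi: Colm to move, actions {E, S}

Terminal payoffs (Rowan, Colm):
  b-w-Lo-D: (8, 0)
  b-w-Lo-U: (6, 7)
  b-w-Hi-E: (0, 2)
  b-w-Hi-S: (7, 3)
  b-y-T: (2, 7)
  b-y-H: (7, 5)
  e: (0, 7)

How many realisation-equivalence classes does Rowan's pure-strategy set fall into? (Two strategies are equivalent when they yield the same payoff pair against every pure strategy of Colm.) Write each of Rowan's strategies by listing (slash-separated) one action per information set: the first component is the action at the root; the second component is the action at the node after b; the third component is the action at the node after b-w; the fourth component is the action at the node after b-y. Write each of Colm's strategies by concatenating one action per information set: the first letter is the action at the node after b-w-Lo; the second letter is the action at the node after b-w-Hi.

5

Rowan has 16 pure strategies: b/w/Lo/T, b/w/Lo/H, b/w/Hi/T, b/w/Hi/H, b/y/Lo/T, b/y/Lo/H, b/y/Hi/T, b/y/Hi/H, e/w/Lo/T, e/w/Lo/H, e/w/Hi/T, e/w/Hi/H, e/y/Lo/T, e/y/Lo/H, e/y/Hi/T, e/y/Hi/H. Columns: DE, DS, UE, US.
{b/w/Lo/T, b/w/Lo/H} → row (8,0) (8,0) (6,7) (6,7)
{b/w/Hi/T, b/w/Hi/H} → row (0,2) (7,3) (0,2) (7,3)
{b/y/Lo/T, b/y/Hi/T} → row (2,7) (2,7) (2,7) (2,7)
{b/y/Lo/H, b/y/Hi/H} → row (7,5) (7,5) (7,5) (7,5)
{e/w/Lo/T, e/w/Lo/H, e/w/Hi/T, e/w/Hi/H, e/y/Lo/T, e/y/Lo/H, e/y/Hi/T, e/y/Hi/H} → row (0,7) (0,7) (0,7) (0,7)
That's 5 distinct rows out of 16 strategies.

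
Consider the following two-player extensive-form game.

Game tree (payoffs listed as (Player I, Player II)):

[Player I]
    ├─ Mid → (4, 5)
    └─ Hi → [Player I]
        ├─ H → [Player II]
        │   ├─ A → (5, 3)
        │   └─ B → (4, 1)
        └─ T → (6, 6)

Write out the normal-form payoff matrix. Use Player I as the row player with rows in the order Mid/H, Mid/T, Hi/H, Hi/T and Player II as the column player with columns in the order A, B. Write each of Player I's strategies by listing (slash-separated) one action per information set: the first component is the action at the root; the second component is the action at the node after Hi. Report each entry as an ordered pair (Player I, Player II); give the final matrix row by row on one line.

Mid/H: (4,5) (4,5) | Mid/T: (4,5) (4,5) | Hi/H: (5,3) (4,1) | Hi/T: (6,6) (6,6)

Row Mid/H: A→(4,5), B→(4,5)
Row Mid/T: A→(4,5), B→(4,5)
Row Hi/H: A→(5,3), B→(4,1)
Row Hi/T: A→(6,6), B→(6,6)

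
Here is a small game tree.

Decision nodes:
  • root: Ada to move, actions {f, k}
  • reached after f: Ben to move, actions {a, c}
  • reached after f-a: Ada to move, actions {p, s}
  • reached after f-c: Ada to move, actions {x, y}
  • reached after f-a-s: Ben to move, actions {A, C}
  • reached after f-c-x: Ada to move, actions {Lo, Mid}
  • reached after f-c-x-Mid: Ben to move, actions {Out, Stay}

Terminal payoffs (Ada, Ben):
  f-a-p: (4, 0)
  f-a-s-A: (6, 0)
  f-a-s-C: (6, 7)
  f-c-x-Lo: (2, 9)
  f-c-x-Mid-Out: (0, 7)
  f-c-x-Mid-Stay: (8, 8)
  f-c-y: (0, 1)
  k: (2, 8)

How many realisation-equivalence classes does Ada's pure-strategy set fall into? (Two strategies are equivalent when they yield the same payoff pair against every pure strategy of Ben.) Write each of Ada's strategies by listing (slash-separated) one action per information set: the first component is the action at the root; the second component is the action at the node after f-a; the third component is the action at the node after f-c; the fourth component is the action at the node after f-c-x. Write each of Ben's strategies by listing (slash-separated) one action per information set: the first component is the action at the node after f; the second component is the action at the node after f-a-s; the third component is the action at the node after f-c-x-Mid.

Ada has 16 pure strategies: f/p/x/Lo, f/p/x/Mid, f/p/y/Lo, f/p/y/Mid, f/s/x/Lo, f/s/x/Mid, f/s/y/Lo, f/s/y/Mid, k/p/x/Lo, k/p/x/Mid, k/p/y/Lo, k/p/y/Mid, k/s/x/Lo, k/s/x/Mid, k/s/y/Lo, k/s/y/Mid. Columns: a/A/Out, a/A/Stay, a/C/Out, a/C/Stay, c/A/Out, c/A/Stay, c/C/Out, c/C/Stay.
{f/p/x/Lo} → row (4,0) (4,0) (4,0) (4,0) (2,9) (2,9) (2,9) (2,9)
{f/p/x/Mid} → row (4,0) (4,0) (4,0) (4,0) (0,7) (8,8) (0,7) (8,8)
{f/p/y/Lo, f/p/y/Mid} → row (4,0) (4,0) (4,0) (4,0) (0,1) (0,1) (0,1) (0,1)
{f/s/x/Lo} → row (6,0) (6,0) (6,7) (6,7) (2,9) (2,9) (2,9) (2,9)
{f/s/x/Mid} → row (6,0) (6,0) (6,7) (6,7) (0,7) (8,8) (0,7) (8,8)
{f/s/y/Lo, f/s/y/Mid} → row (6,0) (6,0) (6,7) (6,7) (0,1) (0,1) (0,1) (0,1)
{k/p/x/Lo, k/p/x/Mid, k/p/y/Lo, k/p/y/Mid, k/s/x/Lo, k/s/x/Mid, k/s/y/Lo, k/s/y/Mid} → row (2,8) (2,8) (2,8) (2,8) (2,8) (2,8) (2,8) (2,8)
That's 7 distinct rows out of 16 strategies.

7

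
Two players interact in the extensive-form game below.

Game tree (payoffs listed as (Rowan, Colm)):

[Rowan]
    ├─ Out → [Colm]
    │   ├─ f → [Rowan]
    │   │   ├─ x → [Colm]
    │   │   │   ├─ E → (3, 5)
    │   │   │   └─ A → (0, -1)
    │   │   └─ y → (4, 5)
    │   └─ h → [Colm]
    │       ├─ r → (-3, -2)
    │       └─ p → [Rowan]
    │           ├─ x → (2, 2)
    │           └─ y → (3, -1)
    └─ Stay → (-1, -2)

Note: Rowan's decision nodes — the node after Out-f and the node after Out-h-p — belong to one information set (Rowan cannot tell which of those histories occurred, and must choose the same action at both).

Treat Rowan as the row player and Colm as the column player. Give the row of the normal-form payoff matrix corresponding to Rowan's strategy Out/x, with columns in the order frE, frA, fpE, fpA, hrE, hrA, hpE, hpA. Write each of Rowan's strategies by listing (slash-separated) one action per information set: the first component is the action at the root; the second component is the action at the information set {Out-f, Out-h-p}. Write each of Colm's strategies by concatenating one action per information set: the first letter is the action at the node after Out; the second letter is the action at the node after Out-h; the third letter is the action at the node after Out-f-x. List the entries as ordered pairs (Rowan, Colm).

vs frE: Rowan plays Out → Colm plays f at [Out] → Rowan plays x at [Out-f] → Colm plays E at [Out-f-x] → (3, 5)
vs frA: Rowan plays Out → Colm plays f at [Out] → Rowan plays x at [Out-f] → Colm plays A at [Out-f-x] → (0, -1)
vs fpE: Rowan plays Out → Colm plays f at [Out] → Rowan plays x at [Out-f] → Colm plays E at [Out-f-x] → (3, 5)
vs fpA: Rowan plays Out → Colm plays f at [Out] → Rowan plays x at [Out-f] → Colm plays A at [Out-f-x] → (0, -1)
vs hrE: Rowan plays Out → Colm plays h at [Out] → Colm plays r at [Out-h] → (-3, -2)
vs hrA: Rowan plays Out → Colm plays h at [Out] → Colm plays r at [Out-h] → (-3, -2)
vs hpE: Rowan plays Out → Colm plays h at [Out] → Colm plays p at [Out-h] → Rowan plays x at [Out-h-p] → (2, 2)
vs hpA: Rowan plays Out → Colm plays h at [Out] → Colm plays p at [Out-h] → Rowan plays x at [Out-h-p] → (2, 2)

(3,5) (0,-1) (3,5) (0,-1) (-3,-2) (-3,-2) (2,2) (2,2)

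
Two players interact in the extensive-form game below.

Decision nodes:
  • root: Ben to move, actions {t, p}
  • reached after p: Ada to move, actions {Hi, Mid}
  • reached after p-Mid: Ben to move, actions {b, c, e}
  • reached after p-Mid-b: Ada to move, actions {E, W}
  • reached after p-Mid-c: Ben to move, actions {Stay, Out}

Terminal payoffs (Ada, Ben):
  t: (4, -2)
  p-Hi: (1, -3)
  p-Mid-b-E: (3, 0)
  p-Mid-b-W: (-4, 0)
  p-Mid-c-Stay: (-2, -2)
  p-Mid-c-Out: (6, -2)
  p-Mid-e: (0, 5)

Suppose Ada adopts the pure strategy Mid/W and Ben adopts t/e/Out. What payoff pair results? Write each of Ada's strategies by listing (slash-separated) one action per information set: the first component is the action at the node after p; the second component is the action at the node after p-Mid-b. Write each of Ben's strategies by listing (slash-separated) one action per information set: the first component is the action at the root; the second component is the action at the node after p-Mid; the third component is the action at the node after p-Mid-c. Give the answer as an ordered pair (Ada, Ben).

(4, -2)

Trace the play path from the root:
  Ben plays t
→ terminal payoff (4, -2).
(Ada's choice at the node after p is never reached on this path, so it doesn't affect the outcome.)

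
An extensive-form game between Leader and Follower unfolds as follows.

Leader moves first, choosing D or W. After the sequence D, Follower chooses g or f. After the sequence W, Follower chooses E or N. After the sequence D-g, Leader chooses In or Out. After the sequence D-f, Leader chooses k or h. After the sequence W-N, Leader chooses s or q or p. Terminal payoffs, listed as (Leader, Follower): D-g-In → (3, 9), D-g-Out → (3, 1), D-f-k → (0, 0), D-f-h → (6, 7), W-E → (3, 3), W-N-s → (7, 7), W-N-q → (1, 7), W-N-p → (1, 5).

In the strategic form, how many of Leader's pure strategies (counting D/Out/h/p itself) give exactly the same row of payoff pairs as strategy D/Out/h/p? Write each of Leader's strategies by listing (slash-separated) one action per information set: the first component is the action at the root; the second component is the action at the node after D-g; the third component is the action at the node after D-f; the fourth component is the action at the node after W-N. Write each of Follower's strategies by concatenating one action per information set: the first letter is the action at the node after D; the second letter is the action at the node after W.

3

Row for D/Out/h/p (columns gE, gN, fE, fN): (3,1) (3,1) (6,7) (6,7).
Under D/Out/h/p, Leader's choice at the node after W-N can never be reached regardless of what Follower does, so varying those choices leaves every outcome unchanged.
Holding the reachable choices fixed and varying the unreachable one freely already gives 3 equivalent strategies.
No other strategy reproduces this row, so those 3 are the full class: D/Out/h/s, D/Out/h/q, D/Out/h/p.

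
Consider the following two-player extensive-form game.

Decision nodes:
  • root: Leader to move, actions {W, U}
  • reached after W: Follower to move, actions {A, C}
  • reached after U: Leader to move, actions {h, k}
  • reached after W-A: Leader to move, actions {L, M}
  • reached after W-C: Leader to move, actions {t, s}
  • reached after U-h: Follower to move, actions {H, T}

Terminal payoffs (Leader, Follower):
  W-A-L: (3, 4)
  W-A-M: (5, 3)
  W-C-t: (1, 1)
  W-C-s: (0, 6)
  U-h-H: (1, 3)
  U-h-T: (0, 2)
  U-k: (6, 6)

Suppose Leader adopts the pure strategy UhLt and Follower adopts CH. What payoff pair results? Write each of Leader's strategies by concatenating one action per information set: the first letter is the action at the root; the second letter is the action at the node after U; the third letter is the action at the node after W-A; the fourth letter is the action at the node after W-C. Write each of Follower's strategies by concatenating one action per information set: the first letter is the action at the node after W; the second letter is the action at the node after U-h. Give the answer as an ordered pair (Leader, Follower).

Trace the play path from the root:
  Leader plays U
  Leader plays h at [U]
  Follower plays H at [U-h]
→ terminal payoff (1, 3).
(Leader's choice at the node after W-A is never reached on this path, so it doesn't affect the outcome.)

(1, 3)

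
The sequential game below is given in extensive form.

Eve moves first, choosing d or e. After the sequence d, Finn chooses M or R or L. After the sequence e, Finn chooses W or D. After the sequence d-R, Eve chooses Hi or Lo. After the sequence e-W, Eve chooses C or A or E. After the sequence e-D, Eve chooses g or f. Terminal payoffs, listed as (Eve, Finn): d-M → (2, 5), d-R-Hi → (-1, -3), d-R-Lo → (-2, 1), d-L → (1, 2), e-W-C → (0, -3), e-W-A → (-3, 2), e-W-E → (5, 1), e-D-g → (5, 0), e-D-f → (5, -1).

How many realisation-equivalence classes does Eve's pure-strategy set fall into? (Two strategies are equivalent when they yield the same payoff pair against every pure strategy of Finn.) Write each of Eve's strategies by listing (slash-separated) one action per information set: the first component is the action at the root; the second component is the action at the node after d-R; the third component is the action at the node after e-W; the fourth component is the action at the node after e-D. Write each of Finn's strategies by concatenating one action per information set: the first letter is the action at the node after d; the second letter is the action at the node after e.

Eve has 24 pure strategies: d/Hi/C/g, d/Hi/C/f, d/Hi/A/g, d/Hi/A/f, d/Hi/E/g, d/Hi/E/f, d/Lo/C/g, d/Lo/C/f, d/Lo/A/g, d/Lo/A/f, d/Lo/E/g, d/Lo/E/f, e/Hi/C/g, e/Hi/C/f, e/Hi/A/g, e/Hi/A/f, e/Hi/E/g, e/Hi/E/f, e/Lo/C/g, e/Lo/C/f, e/Lo/A/g, e/Lo/A/f, e/Lo/E/g, e/Lo/E/f. Columns: MW, MD, RW, RD, LW, LD.
{d/Hi/C/g, d/Hi/C/f, d/Hi/A/g, d/Hi/A/f, d/Hi/E/g, d/Hi/E/f} → row (2,5) (2,5) (-1,-3) (-1,-3) (1,2) (1,2)
{d/Lo/C/g, d/Lo/C/f, d/Lo/A/g, d/Lo/A/f, d/Lo/E/g, d/Lo/E/f} → row (2,5) (2,5) (-2,1) (-2,1) (1,2) (1,2)
{e/Hi/C/g, e/Lo/C/g} → row (0,-3) (5,0) (0,-3) (5,0) (0,-3) (5,0)
{e/Hi/C/f, e/Lo/C/f} → row (0,-3) (5,-1) (0,-3) (5,-1) (0,-3) (5,-1)
{e/Hi/A/g, e/Lo/A/g} → row (-3,2) (5,0) (-3,2) (5,0) (-3,2) (5,0)
{e/Hi/A/f, e/Lo/A/f} → row (-3,2) (5,-1) (-3,2) (5,-1) (-3,2) (5,-1)
{e/Hi/E/g, e/Lo/E/g} → row (5,1) (5,0) (5,1) (5,0) (5,1) (5,0)
{e/Hi/E/f, e/Lo/E/f} → row (5,1) (5,-1) (5,1) (5,-1) (5,1) (5,-1)
That's 8 distinct rows out of 24 strategies.

8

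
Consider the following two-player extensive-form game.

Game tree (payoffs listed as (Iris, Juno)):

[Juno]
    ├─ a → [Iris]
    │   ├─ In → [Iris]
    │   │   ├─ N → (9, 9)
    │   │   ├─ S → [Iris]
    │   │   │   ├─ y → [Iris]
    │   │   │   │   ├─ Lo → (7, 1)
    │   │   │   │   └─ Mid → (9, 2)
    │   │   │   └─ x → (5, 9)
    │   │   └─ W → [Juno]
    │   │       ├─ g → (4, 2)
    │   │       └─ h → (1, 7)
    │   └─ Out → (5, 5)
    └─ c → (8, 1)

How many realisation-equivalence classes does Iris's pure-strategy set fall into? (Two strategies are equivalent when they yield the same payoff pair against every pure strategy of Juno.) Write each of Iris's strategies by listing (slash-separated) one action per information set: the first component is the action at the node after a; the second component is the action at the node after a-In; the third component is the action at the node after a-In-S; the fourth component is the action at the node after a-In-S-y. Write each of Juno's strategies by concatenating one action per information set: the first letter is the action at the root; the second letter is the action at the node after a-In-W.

6

Iris has 24 pure strategies: In/N/y/Lo, In/N/y/Mid, In/N/x/Lo, In/N/x/Mid, In/S/y/Lo, In/S/y/Mid, In/S/x/Lo, In/S/x/Mid, In/W/y/Lo, In/W/y/Mid, In/W/x/Lo, In/W/x/Mid, Out/N/y/Lo, Out/N/y/Mid, Out/N/x/Lo, Out/N/x/Mid, Out/S/y/Lo, Out/S/y/Mid, Out/S/x/Lo, Out/S/x/Mid, Out/W/y/Lo, Out/W/y/Mid, Out/W/x/Lo, Out/W/x/Mid. Columns: ag, ah, cg, ch.
{In/N/y/Lo, In/N/y/Mid, In/N/x/Lo, In/N/x/Mid} → row (9,9) (9,9) (8,1) (8,1)
{In/S/y/Lo} → row (7,1) (7,1) (8,1) (8,1)
{In/S/y/Mid} → row (9,2) (9,2) (8,1) (8,1)
{In/S/x/Lo, In/S/x/Mid} → row (5,9) (5,9) (8,1) (8,1)
{In/W/y/Lo, In/W/y/Mid, In/W/x/Lo, In/W/x/Mid} → row (4,2) (1,7) (8,1) (8,1)
{Out/N/y/Lo, Out/N/y/Mid, Out/N/x/Lo, Out/N/x/Mid, Out/S/y/Lo, Out/S/y/Mid, Out/S/x/Lo, Out/S/x/Mid, Out/W/y/Lo, Out/W/y/Mid, Out/W/x/Lo, Out/W/x/Mid} → row (5,5) (5,5) (8,1) (8,1)
That's 6 distinct rows out of 24 strategies.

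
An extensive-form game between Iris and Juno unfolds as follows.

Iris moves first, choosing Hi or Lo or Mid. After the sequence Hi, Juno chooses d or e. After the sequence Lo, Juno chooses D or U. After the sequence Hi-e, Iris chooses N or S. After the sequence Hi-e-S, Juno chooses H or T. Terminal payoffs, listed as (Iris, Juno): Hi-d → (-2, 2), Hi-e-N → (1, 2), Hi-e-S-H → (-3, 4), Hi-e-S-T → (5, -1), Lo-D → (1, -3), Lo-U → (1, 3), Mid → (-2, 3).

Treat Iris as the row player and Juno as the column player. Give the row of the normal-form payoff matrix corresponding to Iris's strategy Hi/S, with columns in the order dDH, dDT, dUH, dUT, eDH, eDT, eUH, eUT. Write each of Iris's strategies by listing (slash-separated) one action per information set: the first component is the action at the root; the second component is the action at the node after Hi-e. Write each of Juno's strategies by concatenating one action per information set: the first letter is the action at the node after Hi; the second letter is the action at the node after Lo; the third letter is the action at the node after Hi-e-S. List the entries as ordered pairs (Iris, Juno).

vs dDH: Iris plays Hi → Juno plays d at [Hi] → (-2, 2)
vs dDT: Iris plays Hi → Juno plays d at [Hi] → (-2, 2)
vs dUH: Iris plays Hi → Juno plays d at [Hi] → (-2, 2)
vs dUT: Iris plays Hi → Juno plays d at [Hi] → (-2, 2)
vs eDH: Iris plays Hi → Juno plays e at [Hi] → Iris plays S at [Hi-e] → Juno plays H at [Hi-e-S] → (-3, 4)
vs eDT: Iris plays Hi → Juno plays e at [Hi] → Iris plays S at [Hi-e] → Juno plays T at [Hi-e-S] → (5, -1)
vs eUH: Iris plays Hi → Juno plays e at [Hi] → Iris plays S at [Hi-e] → Juno plays H at [Hi-e-S] → (-3, 4)
vs eUT: Iris plays Hi → Juno plays e at [Hi] → Iris plays S at [Hi-e] → Juno plays T at [Hi-e-S] → (5, -1)

(-2,2) (-2,2) (-2,2) (-2,2) (-3,4) (5,-1) (-3,4) (5,-1)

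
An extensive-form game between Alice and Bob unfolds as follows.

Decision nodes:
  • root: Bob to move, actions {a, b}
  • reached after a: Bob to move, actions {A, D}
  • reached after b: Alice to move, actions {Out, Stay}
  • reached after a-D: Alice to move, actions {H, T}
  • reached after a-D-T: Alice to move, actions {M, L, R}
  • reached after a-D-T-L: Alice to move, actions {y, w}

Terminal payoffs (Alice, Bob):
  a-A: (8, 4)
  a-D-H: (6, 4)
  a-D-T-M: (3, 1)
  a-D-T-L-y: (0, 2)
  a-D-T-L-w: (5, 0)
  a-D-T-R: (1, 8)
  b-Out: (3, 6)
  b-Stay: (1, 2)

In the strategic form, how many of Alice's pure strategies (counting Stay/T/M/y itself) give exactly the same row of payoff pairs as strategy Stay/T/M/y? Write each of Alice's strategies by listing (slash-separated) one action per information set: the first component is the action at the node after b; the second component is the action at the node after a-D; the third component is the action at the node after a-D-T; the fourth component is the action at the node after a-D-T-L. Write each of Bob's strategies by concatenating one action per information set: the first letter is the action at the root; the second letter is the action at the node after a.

Row for Stay/T/M/y (columns aA, aD, bA, bD): (8,4) (3,1) (1,2) (1,2).
Under Stay/T/M/y, Alice's choice at the node after a-D-T-L can never be reached regardless of what Bob does, so varying those choices leaves every outcome unchanged.
Holding the reachable choices fixed and varying the unreachable one freely already gives 2 equivalent strategies.
No other strategy reproduces this row, so those 2 are the full class: Stay/T/M/y, Stay/T/M/w.

2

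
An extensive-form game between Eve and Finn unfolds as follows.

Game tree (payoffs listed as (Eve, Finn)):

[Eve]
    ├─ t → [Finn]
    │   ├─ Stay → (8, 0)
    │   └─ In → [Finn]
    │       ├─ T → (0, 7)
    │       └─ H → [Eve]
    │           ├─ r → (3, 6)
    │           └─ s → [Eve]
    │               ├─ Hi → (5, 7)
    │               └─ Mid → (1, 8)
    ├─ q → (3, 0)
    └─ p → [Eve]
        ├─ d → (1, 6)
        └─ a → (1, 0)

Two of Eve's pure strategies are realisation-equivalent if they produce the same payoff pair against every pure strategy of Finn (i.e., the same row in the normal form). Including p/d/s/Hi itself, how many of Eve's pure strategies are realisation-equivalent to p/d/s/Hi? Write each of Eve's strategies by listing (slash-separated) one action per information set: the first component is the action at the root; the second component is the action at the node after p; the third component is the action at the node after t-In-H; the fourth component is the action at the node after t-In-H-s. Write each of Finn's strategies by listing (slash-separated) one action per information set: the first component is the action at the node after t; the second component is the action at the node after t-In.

4

Row for p/d/s/Hi (columns Stay/T, Stay/H, In/T, In/H): (1,6) (1,6) (1,6) (1,6).
Under p/d/s/Hi, Eve's choice at the node after t-In-H and at the node after t-In-H-s can never be reached regardless of what Finn does, so varying those choices leaves every outcome unchanged.
Holding the reachable choices fixed and varying the unreachable ones freely already gives 2 × 2 = 4 equivalent strategies.
No other strategy reproduces this row, so those 4 are the full class: p/d/r/Hi, p/d/r/Mid, p/d/s/Hi, p/d/s/Mid.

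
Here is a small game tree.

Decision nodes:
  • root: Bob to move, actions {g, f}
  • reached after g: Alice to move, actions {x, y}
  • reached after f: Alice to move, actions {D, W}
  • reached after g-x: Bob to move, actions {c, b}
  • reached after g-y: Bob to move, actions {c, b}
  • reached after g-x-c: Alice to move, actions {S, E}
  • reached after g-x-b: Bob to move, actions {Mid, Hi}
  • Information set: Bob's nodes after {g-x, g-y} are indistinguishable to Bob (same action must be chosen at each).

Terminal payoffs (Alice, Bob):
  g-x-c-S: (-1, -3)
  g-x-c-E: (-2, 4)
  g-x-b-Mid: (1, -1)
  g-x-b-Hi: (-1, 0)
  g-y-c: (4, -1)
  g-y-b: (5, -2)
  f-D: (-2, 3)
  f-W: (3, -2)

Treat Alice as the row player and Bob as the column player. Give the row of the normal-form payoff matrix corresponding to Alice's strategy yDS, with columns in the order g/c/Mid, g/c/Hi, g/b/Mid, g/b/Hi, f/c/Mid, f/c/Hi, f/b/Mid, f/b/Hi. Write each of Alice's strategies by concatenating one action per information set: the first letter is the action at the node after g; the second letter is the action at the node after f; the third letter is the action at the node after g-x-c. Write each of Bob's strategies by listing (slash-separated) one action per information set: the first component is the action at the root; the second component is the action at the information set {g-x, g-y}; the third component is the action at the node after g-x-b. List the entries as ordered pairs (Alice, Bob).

(4,-1) (4,-1) (5,-2) (5,-2) (-2,3) (-2,3) (-2,3) (-2,3)

vs g/c/Mid: Bob plays g → Alice plays y at [g] → Bob plays c at [g-y] → (4, -1)
vs g/c/Hi: Bob plays g → Alice plays y at [g] → Bob plays c at [g-y] → (4, -1)
vs g/b/Mid: Bob plays g → Alice plays y at [g] → Bob plays b at [g-y] → (5, -2)
vs g/b/Hi: Bob plays g → Alice plays y at [g] → Bob plays b at [g-y] → (5, -2)
vs f/c/Mid: Bob plays f → Alice plays D at [f] → (-2, 3)
vs f/c/Hi: Bob plays f → Alice plays D at [f] → (-2, 3)
vs f/b/Mid: Bob plays f → Alice plays D at [f] → (-2, 3)
vs f/b/Hi: Bob plays f → Alice plays D at [f] → (-2, 3)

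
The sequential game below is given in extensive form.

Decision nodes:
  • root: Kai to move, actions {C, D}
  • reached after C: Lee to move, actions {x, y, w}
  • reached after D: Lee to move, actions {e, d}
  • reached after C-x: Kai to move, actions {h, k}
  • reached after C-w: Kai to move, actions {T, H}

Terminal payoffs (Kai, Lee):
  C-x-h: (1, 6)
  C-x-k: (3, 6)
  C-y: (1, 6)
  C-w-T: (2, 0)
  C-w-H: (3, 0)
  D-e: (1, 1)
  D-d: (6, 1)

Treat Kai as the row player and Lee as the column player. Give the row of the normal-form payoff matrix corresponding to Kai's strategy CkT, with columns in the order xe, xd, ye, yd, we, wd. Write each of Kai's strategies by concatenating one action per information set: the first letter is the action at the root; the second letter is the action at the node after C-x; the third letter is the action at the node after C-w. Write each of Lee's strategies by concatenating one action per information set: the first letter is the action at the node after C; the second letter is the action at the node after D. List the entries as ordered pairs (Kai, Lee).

vs xe: Kai plays C → Lee plays x at [C] → Kai plays k at [C-x] → (3, 6)
vs xd: Kai plays C → Lee plays x at [C] → Kai plays k at [C-x] → (3, 6)
vs ye: Kai plays C → Lee plays y at [C] → (1, 6)
vs yd: Kai plays C → Lee plays y at [C] → (1, 6)
vs we: Kai plays C → Lee plays w at [C] → Kai plays T at [C-w] → (2, 0)
vs wd: Kai plays C → Lee plays w at [C] → Kai plays T at [C-w] → (2, 0)

(3,6) (3,6) (1,6) (1,6) (2,0) (2,0)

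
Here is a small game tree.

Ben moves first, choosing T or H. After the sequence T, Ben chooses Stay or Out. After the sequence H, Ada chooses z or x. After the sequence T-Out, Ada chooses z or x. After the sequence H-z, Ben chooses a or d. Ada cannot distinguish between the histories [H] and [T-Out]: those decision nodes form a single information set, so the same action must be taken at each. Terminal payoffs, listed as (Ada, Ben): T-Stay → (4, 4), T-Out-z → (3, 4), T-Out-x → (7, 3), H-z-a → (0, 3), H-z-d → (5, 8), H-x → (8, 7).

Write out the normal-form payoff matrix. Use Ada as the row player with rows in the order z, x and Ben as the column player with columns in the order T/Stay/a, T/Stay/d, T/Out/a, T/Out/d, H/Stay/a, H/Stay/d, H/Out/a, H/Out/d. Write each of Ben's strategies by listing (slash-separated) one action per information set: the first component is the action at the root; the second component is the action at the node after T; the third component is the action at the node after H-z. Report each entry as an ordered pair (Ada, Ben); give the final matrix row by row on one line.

z: (4,4) (4,4) (3,4) (3,4) (0,3) (5,8) (0,3) (5,8) | x: (4,4) (4,4) (7,3) (7,3) (8,7) (8,7) (8,7) (8,7)

Row z: T/Stay/a→(4,4), T/Stay/d→(4,4), T/Out/a→(3,4), T/Out/d→(3,4), H/Stay/a→(0,3), H/Stay/d→(5,8), H/Out/a→(0,3), H/Out/d→(5,8)
Row x: T/Stay/a→(4,4), T/Stay/d→(4,4), T/Out/a→(7,3), T/Out/d→(7,3), H/Stay/a→(8,7), H/Stay/d→(8,7), H/Out/a→(8,7), H/Out/d→(8,7)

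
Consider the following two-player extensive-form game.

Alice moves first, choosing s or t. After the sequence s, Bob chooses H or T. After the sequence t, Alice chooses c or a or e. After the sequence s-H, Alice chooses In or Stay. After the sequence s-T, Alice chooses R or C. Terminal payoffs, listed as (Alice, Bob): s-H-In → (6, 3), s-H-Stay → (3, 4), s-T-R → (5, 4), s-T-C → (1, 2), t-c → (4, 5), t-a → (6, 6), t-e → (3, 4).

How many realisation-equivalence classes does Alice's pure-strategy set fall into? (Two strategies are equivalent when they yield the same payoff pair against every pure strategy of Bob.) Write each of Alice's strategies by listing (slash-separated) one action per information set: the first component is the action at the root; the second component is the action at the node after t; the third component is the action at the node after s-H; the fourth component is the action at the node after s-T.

Alice has 24 pure strategies: s/c/In/R, s/c/In/C, s/c/Stay/R, s/c/Stay/C, s/a/In/R, s/a/In/C, s/a/Stay/R, s/a/Stay/C, s/e/In/R, s/e/In/C, s/e/Stay/R, s/e/Stay/C, t/c/In/R, t/c/In/C, t/c/Stay/R, t/c/Stay/C, t/a/In/R, t/a/In/C, t/a/Stay/R, t/a/Stay/C, t/e/In/R, t/e/In/C, t/e/Stay/R, t/e/Stay/C. Columns: H, T.
{s/c/In/R, s/a/In/R, s/e/In/R} → row (6,3) (5,4)
{s/c/In/C, s/a/In/C, s/e/In/C} → row (6,3) (1,2)
{s/c/Stay/R, s/a/Stay/R, s/e/Stay/R} → row (3,4) (5,4)
{s/c/Stay/C, s/a/Stay/C, s/e/Stay/C} → row (3,4) (1,2)
{t/c/In/R, t/c/In/C, t/c/Stay/R, t/c/Stay/C} → row (4,5) (4,5)
{t/a/In/R, t/a/In/C, t/a/Stay/R, t/a/Stay/C} → row (6,6) (6,6)
{t/e/In/R, t/e/In/C, t/e/Stay/R, t/e/Stay/C} → row (3,4) (3,4)
That's 7 distinct rows out of 24 strategies.

7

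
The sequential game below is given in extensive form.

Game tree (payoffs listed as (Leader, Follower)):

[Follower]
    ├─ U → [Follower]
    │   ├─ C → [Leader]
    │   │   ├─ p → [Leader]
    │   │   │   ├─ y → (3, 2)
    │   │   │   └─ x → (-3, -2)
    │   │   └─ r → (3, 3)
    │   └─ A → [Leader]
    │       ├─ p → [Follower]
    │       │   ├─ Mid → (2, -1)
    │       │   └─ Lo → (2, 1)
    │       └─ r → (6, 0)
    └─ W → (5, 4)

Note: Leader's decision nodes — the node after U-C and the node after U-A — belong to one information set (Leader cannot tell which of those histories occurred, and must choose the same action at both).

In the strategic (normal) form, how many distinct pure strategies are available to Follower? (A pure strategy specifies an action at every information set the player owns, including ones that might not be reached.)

8

Follower owns the root with actions {U, W} — two choices.
Follower owns the node after U with actions {C, A} — two choices.
Follower owns the node after U-A-p with actions {Mid, Lo} — two choices.
A pure strategy fixes one action at each information set independently, so the count is the product 2 × 2 × 2 = 8.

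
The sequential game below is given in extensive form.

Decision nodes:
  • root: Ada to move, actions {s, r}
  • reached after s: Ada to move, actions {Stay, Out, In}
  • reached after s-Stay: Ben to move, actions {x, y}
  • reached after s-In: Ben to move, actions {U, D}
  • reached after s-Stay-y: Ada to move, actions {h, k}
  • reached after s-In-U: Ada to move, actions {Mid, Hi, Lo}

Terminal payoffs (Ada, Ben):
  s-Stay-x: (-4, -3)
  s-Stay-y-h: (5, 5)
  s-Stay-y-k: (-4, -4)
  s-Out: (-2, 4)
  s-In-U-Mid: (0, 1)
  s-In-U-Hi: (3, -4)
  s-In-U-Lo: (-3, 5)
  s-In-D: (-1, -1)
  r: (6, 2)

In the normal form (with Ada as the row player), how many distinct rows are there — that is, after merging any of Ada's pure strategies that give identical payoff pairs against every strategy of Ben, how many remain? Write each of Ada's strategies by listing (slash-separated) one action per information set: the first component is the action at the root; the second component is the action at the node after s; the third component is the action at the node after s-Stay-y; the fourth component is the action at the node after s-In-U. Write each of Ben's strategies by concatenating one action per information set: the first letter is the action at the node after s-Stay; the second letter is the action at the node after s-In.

Ada has 36 pure strategies: s/Stay/h/Mid, s/Stay/h/Hi, s/Stay/h/Lo, s/Stay/k/Mid, s/Stay/k/Hi, s/Stay/k/Lo, s/Out/h/Mid, s/Out/h/Hi, s/Out/h/Lo, s/Out/k/Mid, s/Out/k/Hi, s/Out/k/Lo, s/In/h/Mid, s/In/h/Hi, s/In/h/Lo, s/In/k/Mid, s/In/k/Hi, s/In/k/Lo, r/Stay/h/Mid, r/Stay/h/Hi, r/Stay/h/Lo, r/Stay/k/Mid, r/Stay/k/Hi, r/Stay/k/Lo, r/Out/h/Mid, r/Out/h/Hi, r/Out/h/Lo, r/Out/k/Mid, r/Out/k/Hi, r/Out/k/Lo, r/In/h/Mid, r/In/h/Hi, r/In/h/Lo, r/In/k/Mid, r/In/k/Hi, r/In/k/Lo. Columns: xU, xD, yU, yD.
{s/Stay/h/Mid, s/Stay/h/Hi, s/Stay/h/Lo} → row (-4,-3) (-4,-3) (5,5) (5,5)
{s/Stay/k/Mid, s/Stay/k/Hi, s/Stay/k/Lo} → row (-4,-3) (-4,-3) (-4,-4) (-4,-4)
{s/Out/h/Mid, s/Out/h/Hi, s/Out/h/Lo, s/Out/k/Mid, s/Out/k/Hi, s/Out/k/Lo} → row (-2,4) (-2,4) (-2,4) (-2,4)
{s/In/h/Mid, s/In/k/Mid} → row (0,1) (-1,-1) (0,1) (-1,-1)
{s/In/h/Hi, s/In/k/Hi} → row (3,-4) (-1,-1) (3,-4) (-1,-1)
{s/In/h/Lo, s/In/k/Lo} → row (-3,5) (-1,-1) (-3,5) (-1,-1)
{r/Stay/h/Mid, r/Stay/h/Hi, r/Stay/h/Lo, r/Stay/k/Mid, r/Stay/k/Hi, r/Stay/k/Lo, r/Out/h/Mid, r/Out/h/Hi, r/Out/h/Lo, r/Out/k/Mid, r/Out/k/Hi, r/Out/k/Lo, r/In/h/Mid, r/In/h/Hi, r/In/h/Lo, r/In/k/Mid, r/In/k/Hi, r/In/k/Lo} → row (6,2) (6,2) (6,2) (6,2)
That's 7 distinct rows out of 36 strategies.

7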